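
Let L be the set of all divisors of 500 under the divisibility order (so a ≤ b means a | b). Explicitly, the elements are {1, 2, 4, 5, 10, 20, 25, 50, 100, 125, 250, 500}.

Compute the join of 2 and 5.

In the divisibility order, the join is the least common multiple: lcm(2, 5) = 10.

10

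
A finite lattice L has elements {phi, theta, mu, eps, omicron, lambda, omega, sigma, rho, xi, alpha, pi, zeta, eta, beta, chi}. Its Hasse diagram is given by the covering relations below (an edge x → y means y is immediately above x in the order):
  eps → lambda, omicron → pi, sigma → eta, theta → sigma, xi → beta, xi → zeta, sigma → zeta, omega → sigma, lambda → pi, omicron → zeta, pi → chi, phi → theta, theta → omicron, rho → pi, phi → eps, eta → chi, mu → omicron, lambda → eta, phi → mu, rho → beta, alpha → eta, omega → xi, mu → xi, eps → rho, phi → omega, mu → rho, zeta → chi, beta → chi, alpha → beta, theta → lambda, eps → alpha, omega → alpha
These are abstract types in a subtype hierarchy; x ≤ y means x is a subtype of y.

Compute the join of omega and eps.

Common upper bounds of {omega, eps}: alpha, beta, chi, eta.
The least among these is alpha.

alpha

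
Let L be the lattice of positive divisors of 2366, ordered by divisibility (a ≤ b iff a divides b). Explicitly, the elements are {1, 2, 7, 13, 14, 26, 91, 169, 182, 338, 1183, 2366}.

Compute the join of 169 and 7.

In the divisibility order, the join is the least common multiple: lcm(169, 7) = 1183.

1183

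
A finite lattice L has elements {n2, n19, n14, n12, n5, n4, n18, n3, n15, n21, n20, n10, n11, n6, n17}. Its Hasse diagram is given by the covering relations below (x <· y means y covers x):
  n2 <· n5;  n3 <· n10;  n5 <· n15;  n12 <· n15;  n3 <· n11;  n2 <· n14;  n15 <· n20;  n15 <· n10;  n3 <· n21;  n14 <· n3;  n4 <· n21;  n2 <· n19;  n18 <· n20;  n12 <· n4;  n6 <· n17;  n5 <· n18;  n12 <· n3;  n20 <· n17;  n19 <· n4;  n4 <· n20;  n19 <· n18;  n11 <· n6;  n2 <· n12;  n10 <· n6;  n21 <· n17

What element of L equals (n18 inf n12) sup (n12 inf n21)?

n12

n18 ∧ n12 = n2
n12 ∧ n21 = n12
n2 ∨ n12 = n12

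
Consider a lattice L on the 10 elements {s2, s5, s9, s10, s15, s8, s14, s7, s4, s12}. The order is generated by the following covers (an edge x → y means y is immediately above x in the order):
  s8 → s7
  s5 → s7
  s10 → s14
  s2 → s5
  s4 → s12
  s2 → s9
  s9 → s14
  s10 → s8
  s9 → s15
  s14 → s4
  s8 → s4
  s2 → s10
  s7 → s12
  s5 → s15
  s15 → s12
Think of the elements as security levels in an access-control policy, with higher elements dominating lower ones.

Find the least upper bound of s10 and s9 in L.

Common upper bounds of {s10, s9}: s12, s14, s4.
The least among these is s14.

s14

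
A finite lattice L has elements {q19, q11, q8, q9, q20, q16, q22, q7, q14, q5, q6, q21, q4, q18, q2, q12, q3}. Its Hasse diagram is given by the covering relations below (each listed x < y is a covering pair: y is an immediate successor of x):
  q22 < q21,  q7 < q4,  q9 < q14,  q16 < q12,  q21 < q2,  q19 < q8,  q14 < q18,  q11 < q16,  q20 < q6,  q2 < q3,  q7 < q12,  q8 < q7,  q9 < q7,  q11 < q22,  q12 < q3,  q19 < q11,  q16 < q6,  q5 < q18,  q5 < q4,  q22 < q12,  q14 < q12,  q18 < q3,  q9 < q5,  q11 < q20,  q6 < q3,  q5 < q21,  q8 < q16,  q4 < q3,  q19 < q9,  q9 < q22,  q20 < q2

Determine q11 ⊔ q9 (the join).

Common upper bounds of {q11, q9}: q12, q2, q21, q22, q3.
The least among these is q22.

q22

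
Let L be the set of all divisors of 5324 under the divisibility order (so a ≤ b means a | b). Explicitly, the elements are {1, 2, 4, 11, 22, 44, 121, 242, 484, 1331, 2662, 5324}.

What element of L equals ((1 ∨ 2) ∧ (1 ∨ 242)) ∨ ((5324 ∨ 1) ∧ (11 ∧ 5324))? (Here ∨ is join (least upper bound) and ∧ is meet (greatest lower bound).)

1 ∨ 2 = 2
1 ∨ 242 = 242
2 ∧ 242 = 2
5324 ∨ 1 = 5324
11 ∧ 5324 = 11
5324 ∧ 11 = 11
2 ∨ 11 = 22

22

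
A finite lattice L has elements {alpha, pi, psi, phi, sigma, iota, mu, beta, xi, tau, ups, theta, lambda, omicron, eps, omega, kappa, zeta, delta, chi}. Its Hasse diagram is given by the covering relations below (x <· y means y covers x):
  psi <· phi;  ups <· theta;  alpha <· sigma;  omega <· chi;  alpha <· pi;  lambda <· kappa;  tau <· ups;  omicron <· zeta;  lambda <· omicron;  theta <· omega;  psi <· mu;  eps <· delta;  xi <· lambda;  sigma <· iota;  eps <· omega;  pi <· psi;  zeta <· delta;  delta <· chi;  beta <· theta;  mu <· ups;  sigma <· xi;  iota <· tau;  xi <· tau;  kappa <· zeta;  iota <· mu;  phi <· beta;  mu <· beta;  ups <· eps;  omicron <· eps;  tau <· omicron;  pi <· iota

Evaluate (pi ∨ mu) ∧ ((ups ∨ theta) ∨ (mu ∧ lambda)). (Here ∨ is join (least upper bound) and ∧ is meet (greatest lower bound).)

mu

pi ∨ mu = mu
ups ∨ theta = theta
mu ∧ lambda = sigma
theta ∨ sigma = theta
mu ∧ theta = mu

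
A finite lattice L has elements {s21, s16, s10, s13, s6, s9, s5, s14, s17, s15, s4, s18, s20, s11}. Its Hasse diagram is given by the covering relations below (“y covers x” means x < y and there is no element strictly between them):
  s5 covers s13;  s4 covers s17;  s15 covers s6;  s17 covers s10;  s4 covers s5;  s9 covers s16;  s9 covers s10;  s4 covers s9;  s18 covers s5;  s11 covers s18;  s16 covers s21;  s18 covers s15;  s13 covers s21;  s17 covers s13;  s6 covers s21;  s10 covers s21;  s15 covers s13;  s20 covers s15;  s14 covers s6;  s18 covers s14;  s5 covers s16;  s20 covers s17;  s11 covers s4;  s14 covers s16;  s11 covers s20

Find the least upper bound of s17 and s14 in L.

s11

Common upper bounds of {s17, s14}: s11.
The least among these is s11.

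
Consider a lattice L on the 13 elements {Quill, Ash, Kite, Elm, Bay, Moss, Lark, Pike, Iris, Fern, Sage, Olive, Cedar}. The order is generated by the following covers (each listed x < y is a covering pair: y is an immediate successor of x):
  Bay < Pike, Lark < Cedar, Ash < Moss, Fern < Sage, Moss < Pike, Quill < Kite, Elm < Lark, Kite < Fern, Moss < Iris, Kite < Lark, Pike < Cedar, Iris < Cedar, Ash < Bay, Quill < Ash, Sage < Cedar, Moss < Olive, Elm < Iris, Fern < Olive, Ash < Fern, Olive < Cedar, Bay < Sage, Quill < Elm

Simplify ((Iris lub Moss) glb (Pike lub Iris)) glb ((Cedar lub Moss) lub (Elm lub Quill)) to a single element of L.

Iris

Iris ∨ Moss = Iris
Pike ∨ Iris = Cedar
Iris ∧ Cedar = Iris
Cedar ∨ Moss = Cedar
Elm ∨ Quill = Elm
Cedar ∨ Elm = Cedar
Iris ∧ Cedar = Iris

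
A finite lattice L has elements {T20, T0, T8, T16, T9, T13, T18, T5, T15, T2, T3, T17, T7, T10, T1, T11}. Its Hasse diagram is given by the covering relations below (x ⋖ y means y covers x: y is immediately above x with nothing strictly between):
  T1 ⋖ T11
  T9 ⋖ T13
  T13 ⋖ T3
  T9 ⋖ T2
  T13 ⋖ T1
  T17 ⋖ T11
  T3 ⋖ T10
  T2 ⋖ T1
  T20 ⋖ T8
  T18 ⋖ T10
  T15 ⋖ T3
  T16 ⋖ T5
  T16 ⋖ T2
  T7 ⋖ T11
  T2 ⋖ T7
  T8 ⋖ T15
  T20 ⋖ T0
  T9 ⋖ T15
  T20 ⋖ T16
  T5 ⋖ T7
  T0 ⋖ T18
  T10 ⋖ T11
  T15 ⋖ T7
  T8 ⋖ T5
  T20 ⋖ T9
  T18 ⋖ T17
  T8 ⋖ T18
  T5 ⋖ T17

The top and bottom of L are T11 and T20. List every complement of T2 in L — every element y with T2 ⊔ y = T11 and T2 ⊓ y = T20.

Need y with T2 ∨ y = T11 and T2 ∧ y = T20.
Checking each element gives: T0, T18.

T0, T18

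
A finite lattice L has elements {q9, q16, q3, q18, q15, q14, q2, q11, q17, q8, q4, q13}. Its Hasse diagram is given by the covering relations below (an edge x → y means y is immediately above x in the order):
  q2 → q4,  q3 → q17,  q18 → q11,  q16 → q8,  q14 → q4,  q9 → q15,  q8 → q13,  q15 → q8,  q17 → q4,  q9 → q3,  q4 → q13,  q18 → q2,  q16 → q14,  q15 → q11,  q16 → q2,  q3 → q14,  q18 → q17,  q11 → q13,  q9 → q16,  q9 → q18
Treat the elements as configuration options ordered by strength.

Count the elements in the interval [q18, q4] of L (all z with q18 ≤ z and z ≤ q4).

The interval [q18, q4] = {q17, q18, q2, q4}, which has 4 elements.

4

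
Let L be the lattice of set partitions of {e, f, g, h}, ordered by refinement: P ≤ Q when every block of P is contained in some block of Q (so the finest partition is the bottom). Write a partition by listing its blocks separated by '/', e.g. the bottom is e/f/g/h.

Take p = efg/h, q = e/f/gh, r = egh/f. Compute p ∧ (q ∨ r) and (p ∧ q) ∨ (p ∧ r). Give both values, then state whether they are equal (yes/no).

q ∨ r = egh/f, so p ∧ (q ∨ r) = efg/h ∧ egh/f = eg/f/h.
p ∧ q = e/f/g/h and p ∧ r = eg/f/h, so (p ∧ q) ∨ (p ∧ r) = e/f/g/h ∨ eg/f/h = eg/f/h.
Equal: yes.

eg/f/h; eg/f/h; yes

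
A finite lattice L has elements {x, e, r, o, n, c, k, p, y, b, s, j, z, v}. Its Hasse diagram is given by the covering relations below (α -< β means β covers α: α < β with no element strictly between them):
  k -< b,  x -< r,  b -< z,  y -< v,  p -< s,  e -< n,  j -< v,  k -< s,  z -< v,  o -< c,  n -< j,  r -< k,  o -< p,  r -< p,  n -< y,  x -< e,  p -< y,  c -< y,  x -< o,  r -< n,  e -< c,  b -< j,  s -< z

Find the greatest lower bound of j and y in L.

Common lower bounds of {j, y}: e, n, r, x.
The greatest among these is n.

n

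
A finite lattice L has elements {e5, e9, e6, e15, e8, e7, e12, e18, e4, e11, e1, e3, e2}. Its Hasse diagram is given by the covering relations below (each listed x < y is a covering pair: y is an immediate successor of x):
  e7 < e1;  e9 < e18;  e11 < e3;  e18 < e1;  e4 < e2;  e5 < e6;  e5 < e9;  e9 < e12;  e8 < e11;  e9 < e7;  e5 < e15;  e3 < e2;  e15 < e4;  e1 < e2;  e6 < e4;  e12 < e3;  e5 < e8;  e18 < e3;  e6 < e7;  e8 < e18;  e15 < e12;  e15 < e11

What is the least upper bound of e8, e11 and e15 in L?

e11

Common upper bounds of {e8, e11, e15}: e11, e2, e3.
The least among these is e11.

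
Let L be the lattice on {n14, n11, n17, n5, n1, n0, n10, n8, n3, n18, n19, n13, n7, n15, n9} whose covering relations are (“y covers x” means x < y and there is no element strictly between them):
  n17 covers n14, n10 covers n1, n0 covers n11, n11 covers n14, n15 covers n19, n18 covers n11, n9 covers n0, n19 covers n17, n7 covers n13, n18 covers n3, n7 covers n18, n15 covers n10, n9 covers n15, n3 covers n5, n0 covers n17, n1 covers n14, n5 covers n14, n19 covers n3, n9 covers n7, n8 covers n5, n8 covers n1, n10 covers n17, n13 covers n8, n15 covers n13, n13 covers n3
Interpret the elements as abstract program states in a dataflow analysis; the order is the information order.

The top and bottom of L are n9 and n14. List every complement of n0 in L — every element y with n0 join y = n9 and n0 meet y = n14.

n1, n13, n3, n5, n8

Need y with n0 ∨ y = n9 and n0 ∧ y = n14.
Checking each element gives: n1, n13, n3, n5, n8.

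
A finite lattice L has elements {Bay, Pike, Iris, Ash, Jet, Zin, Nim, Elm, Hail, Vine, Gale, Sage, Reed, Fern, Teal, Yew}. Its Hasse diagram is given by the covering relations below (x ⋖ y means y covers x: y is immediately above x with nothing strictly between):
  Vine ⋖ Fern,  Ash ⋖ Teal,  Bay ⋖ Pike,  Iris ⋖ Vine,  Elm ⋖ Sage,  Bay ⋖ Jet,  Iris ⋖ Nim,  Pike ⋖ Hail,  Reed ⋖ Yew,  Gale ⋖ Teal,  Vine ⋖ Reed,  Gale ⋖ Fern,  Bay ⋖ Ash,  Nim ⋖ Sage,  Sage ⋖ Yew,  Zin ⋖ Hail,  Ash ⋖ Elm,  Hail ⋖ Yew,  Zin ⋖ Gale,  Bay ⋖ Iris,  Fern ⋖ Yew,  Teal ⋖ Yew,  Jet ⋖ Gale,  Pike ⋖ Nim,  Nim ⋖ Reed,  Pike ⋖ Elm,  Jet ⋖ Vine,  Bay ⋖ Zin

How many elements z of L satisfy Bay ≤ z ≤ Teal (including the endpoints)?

6

The interval [Bay, Teal] = {Ash, Bay, Gale, Jet, Teal, Zin}, which has 6 elements.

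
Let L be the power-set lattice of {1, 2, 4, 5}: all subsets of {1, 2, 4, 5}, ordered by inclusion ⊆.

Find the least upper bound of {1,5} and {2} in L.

Common upper bounds of {{1,5}, {2}}: {1,2,4,5}, {1,2,5}.
The least among these is {1,2,5}.

{1,2,5}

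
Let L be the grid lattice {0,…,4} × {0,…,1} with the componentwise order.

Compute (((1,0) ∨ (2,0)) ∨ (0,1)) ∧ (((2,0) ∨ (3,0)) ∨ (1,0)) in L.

(2,0)

(1,0) ∨ (2,0) = (2,0)
(2,0) ∨ (0,1) = (2,1)
(2,0) ∨ (3,0) = (3,0)
(3,0) ∨ (1,0) = (3,0)
(2,1) ∧ (3,0) = (2,0)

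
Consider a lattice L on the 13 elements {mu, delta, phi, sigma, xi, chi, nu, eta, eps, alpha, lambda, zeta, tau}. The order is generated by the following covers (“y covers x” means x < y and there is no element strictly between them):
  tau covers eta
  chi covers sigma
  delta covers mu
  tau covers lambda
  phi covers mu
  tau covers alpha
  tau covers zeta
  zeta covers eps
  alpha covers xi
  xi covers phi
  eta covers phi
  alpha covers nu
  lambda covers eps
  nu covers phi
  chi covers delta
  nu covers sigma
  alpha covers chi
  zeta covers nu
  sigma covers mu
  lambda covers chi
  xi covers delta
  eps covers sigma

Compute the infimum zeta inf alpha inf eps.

Common lower bounds of {zeta, alpha, eps}: mu, sigma.
The greatest among these is sigma.

sigma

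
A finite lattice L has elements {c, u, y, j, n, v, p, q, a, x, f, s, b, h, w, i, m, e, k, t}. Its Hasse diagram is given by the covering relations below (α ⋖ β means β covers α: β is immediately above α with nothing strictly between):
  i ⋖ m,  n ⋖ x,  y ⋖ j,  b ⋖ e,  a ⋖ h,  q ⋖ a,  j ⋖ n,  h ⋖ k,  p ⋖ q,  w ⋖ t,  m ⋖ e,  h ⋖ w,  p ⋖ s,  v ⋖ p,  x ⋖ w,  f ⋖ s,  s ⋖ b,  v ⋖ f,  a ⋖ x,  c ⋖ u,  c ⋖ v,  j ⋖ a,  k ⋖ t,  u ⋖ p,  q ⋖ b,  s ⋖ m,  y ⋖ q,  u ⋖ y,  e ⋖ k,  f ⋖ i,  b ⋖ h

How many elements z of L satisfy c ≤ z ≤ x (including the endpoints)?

10

The interval [c, x] = {a, c, j, n, p, q, u, v, x, y}, which has 10 elements.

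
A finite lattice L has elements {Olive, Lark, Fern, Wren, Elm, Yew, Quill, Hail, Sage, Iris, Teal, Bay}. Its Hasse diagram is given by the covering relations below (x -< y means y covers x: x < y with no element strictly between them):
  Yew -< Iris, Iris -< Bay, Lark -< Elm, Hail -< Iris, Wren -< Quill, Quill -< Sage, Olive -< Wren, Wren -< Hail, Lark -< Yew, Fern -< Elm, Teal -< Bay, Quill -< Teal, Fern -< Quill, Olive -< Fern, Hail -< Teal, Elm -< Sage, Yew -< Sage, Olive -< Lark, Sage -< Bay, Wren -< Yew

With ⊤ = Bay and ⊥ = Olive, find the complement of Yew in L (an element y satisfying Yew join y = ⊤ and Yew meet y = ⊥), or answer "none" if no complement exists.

none

For every candidate y, either Yew ∨ y ≠ Bay or Yew ∧ y ≠ Olive; no complement exists.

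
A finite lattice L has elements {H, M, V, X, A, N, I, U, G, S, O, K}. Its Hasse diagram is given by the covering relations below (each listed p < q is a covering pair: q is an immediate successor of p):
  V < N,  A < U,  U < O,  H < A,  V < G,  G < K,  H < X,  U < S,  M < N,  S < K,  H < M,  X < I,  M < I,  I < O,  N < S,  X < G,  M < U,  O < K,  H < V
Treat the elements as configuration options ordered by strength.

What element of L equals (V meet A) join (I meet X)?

V ∧ A = H
I ∧ X = X
H ∨ X = X

X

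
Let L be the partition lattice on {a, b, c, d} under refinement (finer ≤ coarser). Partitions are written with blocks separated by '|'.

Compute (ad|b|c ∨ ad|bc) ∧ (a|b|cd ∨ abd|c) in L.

ad|bc

ad|b|c ∨ ad|bc = ad|bc
a|b|cd ∨ abd|c = abcd
ad|bc ∧ abcd = ad|bc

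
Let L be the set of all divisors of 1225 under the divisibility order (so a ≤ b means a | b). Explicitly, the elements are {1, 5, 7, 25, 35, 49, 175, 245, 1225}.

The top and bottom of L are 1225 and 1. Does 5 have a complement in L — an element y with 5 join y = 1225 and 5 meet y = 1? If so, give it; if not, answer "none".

For every candidate y, either 5 ∨ y ≠ 1225 or 5 ∧ y ≠ 1; no complement exists.

none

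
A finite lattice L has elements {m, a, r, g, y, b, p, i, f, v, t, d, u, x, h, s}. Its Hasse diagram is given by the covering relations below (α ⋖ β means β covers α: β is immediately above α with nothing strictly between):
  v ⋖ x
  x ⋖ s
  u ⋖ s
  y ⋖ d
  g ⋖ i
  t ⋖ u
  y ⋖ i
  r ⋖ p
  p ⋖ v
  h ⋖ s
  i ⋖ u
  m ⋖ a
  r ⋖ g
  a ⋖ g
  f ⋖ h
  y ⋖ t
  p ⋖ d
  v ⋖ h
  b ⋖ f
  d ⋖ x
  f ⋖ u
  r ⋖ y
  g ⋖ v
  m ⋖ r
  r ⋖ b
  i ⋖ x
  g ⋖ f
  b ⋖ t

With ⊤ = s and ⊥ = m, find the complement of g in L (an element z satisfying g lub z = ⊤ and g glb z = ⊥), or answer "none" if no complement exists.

For every candidate z, either g ∨ z ≠ s or g ∧ z ≠ m; no complement exists.

none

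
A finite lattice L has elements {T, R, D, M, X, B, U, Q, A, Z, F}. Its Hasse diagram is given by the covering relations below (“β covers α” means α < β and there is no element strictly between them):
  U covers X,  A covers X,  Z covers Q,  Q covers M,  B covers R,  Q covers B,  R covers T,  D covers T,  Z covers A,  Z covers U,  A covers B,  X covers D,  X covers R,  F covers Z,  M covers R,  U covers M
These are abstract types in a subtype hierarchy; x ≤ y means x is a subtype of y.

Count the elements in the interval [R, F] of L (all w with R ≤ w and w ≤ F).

9

The interval [R, F] = {A, B, F, M, Q, R, U, X, Z}, which has 9 elements.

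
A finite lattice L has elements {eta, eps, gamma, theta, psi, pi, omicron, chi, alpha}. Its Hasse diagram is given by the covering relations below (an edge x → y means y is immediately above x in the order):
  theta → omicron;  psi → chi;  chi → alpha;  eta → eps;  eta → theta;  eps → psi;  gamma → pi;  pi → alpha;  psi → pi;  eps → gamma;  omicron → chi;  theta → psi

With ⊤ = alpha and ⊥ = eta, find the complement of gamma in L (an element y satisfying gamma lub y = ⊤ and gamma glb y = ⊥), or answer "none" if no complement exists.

omicron

Need y with gamma ∨ y = alpha and gamma ∧ y = eta.
Checking each element gives: omicron.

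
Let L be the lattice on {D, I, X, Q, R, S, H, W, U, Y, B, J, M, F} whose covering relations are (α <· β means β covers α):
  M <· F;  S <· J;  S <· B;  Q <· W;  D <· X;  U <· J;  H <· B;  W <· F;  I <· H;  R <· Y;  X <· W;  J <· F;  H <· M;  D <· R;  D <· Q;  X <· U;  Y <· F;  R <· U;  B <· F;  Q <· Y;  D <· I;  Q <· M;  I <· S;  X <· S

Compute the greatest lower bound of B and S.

Common lower bounds of {B, S}: D, I, S, X.
The greatest among these is S.

S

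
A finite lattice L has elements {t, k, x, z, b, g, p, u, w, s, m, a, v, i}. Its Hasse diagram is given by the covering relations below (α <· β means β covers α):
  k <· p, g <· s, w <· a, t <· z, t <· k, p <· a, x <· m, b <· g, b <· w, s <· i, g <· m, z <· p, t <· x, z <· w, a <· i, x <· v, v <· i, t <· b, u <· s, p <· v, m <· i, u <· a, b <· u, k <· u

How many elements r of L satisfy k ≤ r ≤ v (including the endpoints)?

The interval [k, v] = {k, p, v}, which has 3 elements.

3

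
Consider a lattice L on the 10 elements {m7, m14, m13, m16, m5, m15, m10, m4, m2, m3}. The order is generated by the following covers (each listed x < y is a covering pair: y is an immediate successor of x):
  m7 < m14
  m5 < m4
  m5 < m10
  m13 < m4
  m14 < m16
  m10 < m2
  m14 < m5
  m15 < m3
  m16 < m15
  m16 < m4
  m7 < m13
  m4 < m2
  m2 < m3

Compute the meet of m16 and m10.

m14

Common lower bounds of {m16, m10}: m14, m7.
The greatest among these is m14.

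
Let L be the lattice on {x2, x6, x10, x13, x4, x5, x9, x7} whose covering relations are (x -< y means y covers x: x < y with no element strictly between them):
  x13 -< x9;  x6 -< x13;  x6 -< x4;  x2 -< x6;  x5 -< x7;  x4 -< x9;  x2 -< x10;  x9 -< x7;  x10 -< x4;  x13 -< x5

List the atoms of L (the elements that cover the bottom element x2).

The atoms are exactly the elements that cover x2: x10, x6.

x10, x6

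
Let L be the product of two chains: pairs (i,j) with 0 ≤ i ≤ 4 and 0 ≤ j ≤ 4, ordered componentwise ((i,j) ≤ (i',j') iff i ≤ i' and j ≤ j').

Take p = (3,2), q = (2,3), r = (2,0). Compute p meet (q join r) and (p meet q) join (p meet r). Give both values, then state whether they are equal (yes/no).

q join r = (2,3), so p meet (q join r) = (3,2) meet (2,3) = (2,2).
p meet q = (2,2) and p meet r = (2,0), so (p meet q) join (p meet r) = (2,2) join (2,0) = (2,2).
Equal: yes.

(2,2); (2,2); yes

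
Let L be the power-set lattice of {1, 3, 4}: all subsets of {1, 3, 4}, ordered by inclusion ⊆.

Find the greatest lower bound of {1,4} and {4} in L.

{4}

Common lower bounds of {{1,4}, {4}}: {4}, {}.
The greatest among these is {4}.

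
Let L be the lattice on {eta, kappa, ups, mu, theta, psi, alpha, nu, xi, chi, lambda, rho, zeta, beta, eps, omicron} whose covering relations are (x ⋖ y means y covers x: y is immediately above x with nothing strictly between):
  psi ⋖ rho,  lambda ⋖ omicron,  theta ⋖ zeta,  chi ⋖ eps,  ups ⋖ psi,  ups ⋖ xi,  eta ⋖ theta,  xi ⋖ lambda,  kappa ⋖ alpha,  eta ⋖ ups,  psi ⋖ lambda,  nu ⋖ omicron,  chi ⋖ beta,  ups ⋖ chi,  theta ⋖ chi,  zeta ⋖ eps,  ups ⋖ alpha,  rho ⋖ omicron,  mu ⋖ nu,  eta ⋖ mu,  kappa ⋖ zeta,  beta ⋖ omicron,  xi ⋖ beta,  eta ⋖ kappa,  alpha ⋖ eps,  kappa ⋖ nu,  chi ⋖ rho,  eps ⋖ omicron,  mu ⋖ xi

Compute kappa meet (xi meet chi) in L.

eta

xi ∧ chi = ups
kappa ∧ ups = eta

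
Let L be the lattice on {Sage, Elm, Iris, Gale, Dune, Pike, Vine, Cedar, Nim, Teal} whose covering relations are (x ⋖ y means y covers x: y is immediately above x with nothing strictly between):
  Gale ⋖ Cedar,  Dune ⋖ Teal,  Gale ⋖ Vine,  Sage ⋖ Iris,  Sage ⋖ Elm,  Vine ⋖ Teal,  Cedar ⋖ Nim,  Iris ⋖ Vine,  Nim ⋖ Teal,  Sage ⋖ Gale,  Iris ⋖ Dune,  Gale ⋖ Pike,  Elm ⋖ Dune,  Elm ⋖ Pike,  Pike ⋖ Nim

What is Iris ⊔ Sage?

Iris

Common upper bounds of {Iris, Sage}: Dune, Iris, Teal, Vine.
The least among these is Iris.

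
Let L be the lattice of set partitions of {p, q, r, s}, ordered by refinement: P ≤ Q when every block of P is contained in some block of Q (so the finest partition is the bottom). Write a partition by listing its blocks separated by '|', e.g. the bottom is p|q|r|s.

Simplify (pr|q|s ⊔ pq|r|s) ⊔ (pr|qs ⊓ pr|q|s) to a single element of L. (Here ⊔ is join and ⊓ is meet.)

pr|q|s ∨ pq|r|s = pqr|s
pr|qs ∧ pr|q|s = pr|q|s
pqr|s ∨ pr|q|s = pqr|s

pqr|s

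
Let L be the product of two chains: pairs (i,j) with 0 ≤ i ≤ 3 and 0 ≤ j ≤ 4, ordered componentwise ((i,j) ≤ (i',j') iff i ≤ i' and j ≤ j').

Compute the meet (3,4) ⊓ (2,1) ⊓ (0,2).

Common lower bounds of {(3,4), (2,1), (0,2)}: (0,0), (0,1).
The greatest among these is (0,1).

(0,1)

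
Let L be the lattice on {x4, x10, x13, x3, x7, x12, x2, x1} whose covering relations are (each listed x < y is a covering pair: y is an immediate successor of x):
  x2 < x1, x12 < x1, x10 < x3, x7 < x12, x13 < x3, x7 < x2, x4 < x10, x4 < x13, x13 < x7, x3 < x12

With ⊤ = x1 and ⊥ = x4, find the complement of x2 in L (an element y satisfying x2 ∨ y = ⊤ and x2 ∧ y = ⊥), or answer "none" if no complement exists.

Need y with x2 ∨ y = x1 and x2 ∧ y = x4.
Checking each element gives: x10.

x10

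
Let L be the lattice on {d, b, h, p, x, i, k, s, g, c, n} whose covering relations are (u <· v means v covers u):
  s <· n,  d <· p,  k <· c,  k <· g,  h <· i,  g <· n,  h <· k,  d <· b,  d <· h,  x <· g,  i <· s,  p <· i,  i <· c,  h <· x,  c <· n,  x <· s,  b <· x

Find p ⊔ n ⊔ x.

Common upper bounds of {p, n, x}: n.
The least among these is n.

n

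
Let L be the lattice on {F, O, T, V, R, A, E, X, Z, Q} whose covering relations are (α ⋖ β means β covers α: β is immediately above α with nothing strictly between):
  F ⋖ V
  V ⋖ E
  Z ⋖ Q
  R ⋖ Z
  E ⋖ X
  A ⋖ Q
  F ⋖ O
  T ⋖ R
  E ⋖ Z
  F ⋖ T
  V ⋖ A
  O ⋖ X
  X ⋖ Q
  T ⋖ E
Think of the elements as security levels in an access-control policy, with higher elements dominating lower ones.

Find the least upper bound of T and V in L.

Common upper bounds of {T, V}: E, Q, X, Z.
The least among these is E.

E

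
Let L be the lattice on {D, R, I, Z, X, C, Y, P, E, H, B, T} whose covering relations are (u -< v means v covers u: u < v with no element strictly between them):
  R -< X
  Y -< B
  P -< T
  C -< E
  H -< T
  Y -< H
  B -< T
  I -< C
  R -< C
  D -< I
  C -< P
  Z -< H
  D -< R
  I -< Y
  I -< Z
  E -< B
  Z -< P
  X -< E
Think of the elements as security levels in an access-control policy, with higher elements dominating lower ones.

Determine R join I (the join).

Common upper bounds of {R, I}: B, C, E, P, T.
The least among these is C.

C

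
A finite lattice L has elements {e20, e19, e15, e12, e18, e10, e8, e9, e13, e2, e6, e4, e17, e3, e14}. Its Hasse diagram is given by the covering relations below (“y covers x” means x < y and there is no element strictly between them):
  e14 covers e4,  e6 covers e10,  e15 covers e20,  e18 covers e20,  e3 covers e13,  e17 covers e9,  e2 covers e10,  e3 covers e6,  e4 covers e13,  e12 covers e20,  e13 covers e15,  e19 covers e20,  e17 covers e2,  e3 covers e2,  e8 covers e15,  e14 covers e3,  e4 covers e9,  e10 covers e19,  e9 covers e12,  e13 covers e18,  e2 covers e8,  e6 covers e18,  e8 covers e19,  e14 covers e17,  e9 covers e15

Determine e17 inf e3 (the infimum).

e2

Common lower bounds of {e17, e3}: e10, e15, e19, e2, e20, e8.
The greatest among these is e2.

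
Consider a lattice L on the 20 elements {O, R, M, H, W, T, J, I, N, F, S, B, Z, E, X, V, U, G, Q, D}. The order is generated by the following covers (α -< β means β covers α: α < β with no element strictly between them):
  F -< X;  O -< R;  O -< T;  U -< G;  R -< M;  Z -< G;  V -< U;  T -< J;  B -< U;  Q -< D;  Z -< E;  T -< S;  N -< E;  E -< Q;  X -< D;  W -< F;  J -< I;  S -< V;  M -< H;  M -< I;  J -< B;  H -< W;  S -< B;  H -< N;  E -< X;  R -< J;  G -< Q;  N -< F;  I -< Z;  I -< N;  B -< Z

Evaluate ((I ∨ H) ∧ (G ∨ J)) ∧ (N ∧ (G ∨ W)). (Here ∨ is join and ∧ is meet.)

I ∨ H = N
G ∨ J = G
N ∧ G = I
G ∨ W = D
N ∧ D = N
I ∧ N = I

I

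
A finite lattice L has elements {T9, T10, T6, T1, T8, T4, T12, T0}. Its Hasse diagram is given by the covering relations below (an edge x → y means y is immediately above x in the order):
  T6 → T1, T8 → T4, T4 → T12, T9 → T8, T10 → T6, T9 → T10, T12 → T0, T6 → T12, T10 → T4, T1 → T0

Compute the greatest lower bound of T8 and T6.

T9

Common lower bounds of {T8, T6}: T9.
The greatest among these is T9.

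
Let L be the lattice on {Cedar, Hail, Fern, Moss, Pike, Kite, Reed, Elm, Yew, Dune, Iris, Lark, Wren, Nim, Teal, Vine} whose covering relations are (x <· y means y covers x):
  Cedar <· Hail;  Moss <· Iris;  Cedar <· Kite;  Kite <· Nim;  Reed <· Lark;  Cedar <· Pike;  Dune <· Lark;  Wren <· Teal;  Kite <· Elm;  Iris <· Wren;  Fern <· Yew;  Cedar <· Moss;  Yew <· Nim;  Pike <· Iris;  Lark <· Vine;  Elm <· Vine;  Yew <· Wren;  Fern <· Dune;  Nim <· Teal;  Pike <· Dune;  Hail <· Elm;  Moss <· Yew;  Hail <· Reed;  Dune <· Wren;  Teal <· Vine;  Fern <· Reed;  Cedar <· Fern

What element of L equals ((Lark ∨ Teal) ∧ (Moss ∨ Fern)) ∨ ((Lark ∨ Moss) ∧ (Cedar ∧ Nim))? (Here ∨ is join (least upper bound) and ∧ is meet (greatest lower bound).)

Lark ∨ Teal = Vine
Moss ∨ Fern = Yew
Vine ∧ Yew = Yew
Lark ∨ Moss = Vine
Cedar ∧ Nim = Cedar
Vine ∧ Cedar = Cedar
Yew ∨ Cedar = Yew

Yew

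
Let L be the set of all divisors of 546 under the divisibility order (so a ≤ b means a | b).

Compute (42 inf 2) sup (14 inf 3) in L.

42 ∧ 2 = 2
14 ∧ 3 = 1
2 ∨ 1 = 2

2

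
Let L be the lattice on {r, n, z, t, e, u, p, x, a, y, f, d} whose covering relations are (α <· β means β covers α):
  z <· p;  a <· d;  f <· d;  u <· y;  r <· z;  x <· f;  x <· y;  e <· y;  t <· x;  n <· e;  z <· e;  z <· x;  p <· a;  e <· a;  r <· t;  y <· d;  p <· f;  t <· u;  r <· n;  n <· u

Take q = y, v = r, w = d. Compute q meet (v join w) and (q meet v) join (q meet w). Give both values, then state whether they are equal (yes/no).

y; y; yes

v join w = d, so q meet (v join w) = y meet d = y.
q meet v = r and q meet w = y, so (q meet v) join (q meet w) = r join y = y.
Equal: yes.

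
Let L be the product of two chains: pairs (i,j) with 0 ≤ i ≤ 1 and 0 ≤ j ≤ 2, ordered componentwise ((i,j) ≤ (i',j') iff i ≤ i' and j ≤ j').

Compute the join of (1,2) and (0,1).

(1,2)

Common upper bounds of {(1,2), (0,1)}: (1,2).
The least among these is (1,2).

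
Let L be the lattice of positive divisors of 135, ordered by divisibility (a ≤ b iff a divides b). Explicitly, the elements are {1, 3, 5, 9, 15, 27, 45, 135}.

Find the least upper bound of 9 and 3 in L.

9

In the divisibility order, the join is the least common multiple: lcm(9, 3) = 9.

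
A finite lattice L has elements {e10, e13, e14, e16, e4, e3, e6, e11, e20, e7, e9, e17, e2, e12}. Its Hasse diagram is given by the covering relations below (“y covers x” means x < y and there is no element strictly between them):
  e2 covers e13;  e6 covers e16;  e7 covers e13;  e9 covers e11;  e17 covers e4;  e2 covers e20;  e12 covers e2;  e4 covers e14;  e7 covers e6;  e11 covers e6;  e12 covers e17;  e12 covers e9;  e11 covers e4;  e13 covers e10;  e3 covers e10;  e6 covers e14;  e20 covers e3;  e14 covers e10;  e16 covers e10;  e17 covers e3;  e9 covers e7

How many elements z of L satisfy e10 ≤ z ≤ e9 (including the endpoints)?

9

The interval [e10, e9] = {e10, e11, e13, e14, e16, e4, e6, e7, e9}, which has 9 elements.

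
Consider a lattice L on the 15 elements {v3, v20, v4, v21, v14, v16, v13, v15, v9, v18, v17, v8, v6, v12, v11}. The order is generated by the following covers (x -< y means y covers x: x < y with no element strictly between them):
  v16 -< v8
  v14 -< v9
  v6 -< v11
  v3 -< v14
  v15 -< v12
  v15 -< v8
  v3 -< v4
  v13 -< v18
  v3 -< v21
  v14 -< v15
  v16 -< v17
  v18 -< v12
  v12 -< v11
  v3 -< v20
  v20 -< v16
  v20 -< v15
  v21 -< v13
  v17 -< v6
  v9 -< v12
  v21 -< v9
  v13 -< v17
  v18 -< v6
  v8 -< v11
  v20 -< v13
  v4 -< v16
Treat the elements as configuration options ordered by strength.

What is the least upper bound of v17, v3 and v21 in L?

Common upper bounds of {v17, v3, v21}: v11, v17, v6.
The least among these is v17.

v17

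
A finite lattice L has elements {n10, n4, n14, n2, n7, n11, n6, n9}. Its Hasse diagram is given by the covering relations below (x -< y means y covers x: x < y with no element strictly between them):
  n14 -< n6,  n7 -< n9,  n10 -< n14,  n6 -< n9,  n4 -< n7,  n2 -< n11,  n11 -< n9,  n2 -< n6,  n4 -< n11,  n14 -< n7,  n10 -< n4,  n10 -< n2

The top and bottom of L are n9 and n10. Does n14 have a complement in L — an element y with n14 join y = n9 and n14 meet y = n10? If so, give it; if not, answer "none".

n11

Need y with n14 ∨ y = n9 and n14 ∧ y = n10.
Checking each element gives: n11.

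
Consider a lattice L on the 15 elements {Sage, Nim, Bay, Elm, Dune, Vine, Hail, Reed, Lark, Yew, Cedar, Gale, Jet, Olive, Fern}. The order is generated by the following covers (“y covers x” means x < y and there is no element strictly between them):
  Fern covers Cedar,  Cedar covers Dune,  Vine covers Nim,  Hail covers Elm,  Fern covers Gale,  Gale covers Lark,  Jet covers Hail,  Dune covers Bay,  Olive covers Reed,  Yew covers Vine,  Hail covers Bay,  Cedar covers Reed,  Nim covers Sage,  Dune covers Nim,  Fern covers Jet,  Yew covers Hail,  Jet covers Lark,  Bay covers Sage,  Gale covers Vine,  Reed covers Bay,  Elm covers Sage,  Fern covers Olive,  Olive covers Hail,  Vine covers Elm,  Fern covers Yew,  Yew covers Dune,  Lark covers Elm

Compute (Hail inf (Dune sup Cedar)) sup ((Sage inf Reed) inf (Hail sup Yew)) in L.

Bay

Dune ∨ Cedar = Cedar
Hail ∧ Cedar = Bay
Sage ∧ Reed = Sage
Hail ∨ Yew = Yew
Sage ∧ Yew = Sage
Bay ∨ Sage = Bay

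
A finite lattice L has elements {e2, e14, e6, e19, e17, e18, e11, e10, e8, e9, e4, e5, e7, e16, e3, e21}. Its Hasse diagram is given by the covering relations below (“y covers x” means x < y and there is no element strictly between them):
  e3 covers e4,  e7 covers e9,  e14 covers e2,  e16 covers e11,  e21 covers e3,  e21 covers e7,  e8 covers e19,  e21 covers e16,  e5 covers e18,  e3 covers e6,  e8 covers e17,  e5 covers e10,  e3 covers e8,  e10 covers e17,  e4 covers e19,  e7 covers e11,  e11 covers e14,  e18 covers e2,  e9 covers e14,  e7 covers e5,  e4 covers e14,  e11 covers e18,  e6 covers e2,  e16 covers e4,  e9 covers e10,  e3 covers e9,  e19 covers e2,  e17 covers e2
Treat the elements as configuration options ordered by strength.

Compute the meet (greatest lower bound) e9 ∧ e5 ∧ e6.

Common lower bounds of {e9, e5, e6}: e2.
The greatest among these is e2.

e2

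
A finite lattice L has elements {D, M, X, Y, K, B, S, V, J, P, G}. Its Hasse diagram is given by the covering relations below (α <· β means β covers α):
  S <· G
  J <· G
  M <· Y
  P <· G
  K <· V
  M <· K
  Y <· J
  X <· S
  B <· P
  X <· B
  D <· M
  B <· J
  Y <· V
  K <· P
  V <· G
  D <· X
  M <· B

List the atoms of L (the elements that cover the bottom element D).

M, X

The atoms are exactly the elements that cover D: M, X.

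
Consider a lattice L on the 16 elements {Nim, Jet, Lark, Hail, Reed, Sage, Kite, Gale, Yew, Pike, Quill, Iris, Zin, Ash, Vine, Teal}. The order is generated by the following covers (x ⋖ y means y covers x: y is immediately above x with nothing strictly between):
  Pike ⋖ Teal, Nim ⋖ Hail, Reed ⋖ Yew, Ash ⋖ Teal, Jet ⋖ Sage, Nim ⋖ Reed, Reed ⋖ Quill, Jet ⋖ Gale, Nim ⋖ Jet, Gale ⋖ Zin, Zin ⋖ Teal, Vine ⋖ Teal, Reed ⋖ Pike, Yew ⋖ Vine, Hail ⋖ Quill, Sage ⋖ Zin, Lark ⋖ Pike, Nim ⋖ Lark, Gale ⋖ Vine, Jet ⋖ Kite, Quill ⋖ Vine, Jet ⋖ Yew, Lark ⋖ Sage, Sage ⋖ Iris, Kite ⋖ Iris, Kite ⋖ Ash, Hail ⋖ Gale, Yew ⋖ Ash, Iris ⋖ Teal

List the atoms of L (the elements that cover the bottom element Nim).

Hail, Jet, Lark, Reed

The atoms are exactly the elements that cover Nim: Hail, Jet, Lark, Reed.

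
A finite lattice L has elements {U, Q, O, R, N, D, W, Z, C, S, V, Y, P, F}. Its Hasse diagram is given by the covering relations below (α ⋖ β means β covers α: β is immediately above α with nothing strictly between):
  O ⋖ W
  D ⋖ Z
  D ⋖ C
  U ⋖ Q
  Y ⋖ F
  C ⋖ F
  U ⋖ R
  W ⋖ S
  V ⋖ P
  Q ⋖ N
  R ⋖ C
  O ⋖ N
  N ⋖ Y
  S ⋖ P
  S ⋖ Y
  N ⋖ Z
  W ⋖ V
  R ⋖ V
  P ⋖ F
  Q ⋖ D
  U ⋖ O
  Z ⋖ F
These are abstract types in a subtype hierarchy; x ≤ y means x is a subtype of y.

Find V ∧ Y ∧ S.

W

Common lower bounds of {V, Y, S}: O, U, W.
The greatest among these is W.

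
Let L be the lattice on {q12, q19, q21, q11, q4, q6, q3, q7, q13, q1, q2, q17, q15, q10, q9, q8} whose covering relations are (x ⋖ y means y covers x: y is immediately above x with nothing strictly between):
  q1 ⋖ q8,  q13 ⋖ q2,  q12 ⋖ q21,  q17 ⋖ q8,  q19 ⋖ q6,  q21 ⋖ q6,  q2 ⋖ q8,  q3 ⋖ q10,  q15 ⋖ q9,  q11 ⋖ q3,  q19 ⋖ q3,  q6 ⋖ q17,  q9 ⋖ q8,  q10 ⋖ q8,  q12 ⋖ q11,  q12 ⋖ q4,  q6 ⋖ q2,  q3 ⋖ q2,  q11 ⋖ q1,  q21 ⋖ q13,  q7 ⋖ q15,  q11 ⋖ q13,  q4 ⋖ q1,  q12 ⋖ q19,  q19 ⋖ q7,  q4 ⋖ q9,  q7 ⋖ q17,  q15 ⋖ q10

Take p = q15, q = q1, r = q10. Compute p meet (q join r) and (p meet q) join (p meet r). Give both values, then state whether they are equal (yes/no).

q15; q15; yes

q join r = q8, so p meet (q join r) = q15 meet q8 = q15.
p meet q = q12 and p meet r = q15, so (p meet q) join (p meet r) = q12 join q15 = q15.
Equal: yes.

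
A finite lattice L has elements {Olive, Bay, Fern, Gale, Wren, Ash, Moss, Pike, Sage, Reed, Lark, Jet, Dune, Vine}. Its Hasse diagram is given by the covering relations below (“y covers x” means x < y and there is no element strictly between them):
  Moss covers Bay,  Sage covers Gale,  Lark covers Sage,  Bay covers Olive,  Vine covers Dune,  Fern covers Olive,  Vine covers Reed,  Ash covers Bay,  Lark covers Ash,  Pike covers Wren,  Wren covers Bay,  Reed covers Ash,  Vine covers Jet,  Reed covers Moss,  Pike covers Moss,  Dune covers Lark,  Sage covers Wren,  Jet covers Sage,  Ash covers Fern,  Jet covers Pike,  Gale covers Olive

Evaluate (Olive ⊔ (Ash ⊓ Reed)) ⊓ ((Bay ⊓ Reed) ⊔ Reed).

Ash ∧ Reed = Ash
Olive ∨ Ash = Ash
Bay ∧ Reed = Bay
Bay ∨ Reed = Reed
Ash ∧ Reed = Ash

Ash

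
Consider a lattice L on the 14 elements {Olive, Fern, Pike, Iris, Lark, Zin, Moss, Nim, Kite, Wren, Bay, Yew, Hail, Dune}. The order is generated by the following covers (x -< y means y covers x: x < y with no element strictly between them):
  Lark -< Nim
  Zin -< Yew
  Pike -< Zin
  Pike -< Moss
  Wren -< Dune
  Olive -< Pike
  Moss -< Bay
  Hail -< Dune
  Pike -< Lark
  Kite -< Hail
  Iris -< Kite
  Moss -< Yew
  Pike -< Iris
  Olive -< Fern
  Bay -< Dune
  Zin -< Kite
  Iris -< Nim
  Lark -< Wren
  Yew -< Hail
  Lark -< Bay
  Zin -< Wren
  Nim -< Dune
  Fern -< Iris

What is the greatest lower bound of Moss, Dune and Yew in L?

Moss

Common lower bounds of {Moss, Dune, Yew}: Moss, Olive, Pike.
The greatest among these is Moss.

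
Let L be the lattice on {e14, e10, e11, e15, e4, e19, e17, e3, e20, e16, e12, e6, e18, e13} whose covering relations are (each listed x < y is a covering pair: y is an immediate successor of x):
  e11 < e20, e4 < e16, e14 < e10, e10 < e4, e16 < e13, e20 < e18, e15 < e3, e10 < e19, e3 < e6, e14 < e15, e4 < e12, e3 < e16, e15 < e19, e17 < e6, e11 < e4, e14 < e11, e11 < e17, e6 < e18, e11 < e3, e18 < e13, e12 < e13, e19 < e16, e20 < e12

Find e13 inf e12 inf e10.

e10

Common lower bounds of {e13, e12, e10}: e10, e14.
The greatest among these is e10.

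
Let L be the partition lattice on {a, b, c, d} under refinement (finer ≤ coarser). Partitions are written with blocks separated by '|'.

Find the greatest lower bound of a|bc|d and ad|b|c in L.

The meet (common refinement) of a|bc|d and ad|b|c intersects blocks pairwise, giving a|b|c|d.

a|b|c|d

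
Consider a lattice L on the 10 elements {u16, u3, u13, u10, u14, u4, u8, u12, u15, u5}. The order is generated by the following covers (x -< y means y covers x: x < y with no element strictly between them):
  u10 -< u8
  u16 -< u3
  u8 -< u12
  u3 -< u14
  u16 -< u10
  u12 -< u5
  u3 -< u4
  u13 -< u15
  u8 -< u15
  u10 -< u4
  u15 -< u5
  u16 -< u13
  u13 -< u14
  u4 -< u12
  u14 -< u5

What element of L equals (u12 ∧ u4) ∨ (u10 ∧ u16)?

u4

u12 ∧ u4 = u4
u10 ∧ u16 = u16
u4 ∨ u16 = u4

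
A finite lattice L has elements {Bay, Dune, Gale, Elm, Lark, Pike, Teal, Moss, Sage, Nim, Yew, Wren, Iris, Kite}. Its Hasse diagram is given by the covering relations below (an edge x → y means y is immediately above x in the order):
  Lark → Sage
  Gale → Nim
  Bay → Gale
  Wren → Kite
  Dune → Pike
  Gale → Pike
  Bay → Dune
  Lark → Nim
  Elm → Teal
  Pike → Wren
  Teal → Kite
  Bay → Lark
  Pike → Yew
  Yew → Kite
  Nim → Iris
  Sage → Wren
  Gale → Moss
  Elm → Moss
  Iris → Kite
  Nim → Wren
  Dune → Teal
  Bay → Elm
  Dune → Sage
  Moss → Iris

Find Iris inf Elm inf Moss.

Common lower bounds of {Iris, Elm, Moss}: Bay, Elm.
The greatest among these is Elm.

Elm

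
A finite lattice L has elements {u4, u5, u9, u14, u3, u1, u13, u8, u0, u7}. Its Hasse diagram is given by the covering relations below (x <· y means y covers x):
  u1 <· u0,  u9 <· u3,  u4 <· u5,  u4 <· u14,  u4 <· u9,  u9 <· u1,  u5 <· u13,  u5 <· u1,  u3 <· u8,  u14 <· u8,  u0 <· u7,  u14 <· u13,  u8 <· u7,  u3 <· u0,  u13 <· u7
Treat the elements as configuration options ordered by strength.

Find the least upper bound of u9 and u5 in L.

u1

Common upper bounds of {u9, u5}: u0, u1, u7.
The least among these is u1.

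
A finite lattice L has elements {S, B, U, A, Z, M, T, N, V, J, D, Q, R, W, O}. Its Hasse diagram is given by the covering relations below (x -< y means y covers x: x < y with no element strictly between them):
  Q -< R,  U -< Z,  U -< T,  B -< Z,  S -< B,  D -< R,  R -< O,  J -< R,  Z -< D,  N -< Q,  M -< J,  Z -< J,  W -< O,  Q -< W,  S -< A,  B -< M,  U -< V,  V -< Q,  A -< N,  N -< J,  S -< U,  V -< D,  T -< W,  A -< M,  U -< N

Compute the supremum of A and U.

N

Common upper bounds of {A, U}: J, N, O, Q, R, W.
The least among these is N.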